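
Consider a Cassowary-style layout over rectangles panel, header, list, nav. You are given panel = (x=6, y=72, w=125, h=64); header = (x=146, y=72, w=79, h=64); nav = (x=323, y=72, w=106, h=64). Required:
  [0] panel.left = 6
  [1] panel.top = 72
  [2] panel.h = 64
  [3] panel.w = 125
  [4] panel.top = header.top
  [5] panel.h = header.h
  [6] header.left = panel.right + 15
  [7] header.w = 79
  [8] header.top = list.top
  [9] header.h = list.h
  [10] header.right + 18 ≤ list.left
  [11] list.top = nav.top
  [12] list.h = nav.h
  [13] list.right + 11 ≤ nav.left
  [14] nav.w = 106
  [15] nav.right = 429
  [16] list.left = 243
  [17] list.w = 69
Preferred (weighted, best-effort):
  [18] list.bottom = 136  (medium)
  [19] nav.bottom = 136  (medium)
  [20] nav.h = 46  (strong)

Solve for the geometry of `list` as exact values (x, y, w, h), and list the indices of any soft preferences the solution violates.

1. list.y = 72  [header.top = list.top]
2. list.h = 64  [header.h = list.h]
3. list.x = 243  [list.left = 243]
4. list.w = 69  [list.w = 69]

list = (x=243, y=72, w=69, h=64)
violated soft preferences: 20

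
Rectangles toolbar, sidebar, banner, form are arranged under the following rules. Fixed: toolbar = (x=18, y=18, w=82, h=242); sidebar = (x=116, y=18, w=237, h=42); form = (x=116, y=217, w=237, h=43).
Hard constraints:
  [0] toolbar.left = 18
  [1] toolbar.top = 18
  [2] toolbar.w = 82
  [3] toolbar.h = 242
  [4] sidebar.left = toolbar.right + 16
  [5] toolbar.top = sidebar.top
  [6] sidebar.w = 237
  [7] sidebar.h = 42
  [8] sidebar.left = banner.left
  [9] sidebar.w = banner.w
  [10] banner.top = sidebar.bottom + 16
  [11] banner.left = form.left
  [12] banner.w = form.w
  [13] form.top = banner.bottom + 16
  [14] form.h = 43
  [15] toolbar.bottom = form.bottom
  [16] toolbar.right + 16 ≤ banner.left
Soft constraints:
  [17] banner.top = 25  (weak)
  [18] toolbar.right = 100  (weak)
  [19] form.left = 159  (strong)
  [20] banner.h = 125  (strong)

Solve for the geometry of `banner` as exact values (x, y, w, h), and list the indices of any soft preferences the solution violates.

banner = (x=116, y=76, w=237, h=125)
violated soft preferences: 17, 19

1. banner.x = 116  [sidebar.left = banner.left]
2. banner.w = 237  [sidebar.w = banner.w]
3. banner.y = 76  [banner.top = sidebar.bottom + 16]
4. banner.h = 125  [form.top = banner.bottom + 16]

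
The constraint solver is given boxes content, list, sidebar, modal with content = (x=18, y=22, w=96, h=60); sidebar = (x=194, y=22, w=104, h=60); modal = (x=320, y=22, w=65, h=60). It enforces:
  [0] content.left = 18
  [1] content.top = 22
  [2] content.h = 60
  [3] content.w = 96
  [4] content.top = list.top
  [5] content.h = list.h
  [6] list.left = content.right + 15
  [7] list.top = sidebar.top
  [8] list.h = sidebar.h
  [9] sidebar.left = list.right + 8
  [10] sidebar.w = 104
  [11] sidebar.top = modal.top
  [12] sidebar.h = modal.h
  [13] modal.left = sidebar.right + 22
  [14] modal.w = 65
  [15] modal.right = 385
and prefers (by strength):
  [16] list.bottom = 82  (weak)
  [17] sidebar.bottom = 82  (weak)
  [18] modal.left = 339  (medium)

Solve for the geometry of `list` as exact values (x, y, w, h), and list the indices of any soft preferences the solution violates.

1. list.y = 22  [content.top = list.top]
2. list.h = 60  [content.h = list.h]
3. list.x = 129  [list.left = content.right + 15]
4. list.w = 57  [sidebar.left = list.right + 8]

list = (x=129, y=22, w=57, h=60)
violated soft preferences: 18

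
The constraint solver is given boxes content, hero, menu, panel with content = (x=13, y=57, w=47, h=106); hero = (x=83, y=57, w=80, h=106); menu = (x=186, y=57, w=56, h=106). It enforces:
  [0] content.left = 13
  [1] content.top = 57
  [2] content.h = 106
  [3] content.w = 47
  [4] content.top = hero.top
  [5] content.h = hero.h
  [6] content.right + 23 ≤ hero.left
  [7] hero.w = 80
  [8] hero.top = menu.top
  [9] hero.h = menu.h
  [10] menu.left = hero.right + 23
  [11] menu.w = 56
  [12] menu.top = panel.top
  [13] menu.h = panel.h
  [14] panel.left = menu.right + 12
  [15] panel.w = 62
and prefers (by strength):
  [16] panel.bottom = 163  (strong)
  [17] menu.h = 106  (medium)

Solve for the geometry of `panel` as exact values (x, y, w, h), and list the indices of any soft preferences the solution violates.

panel = (x=254, y=57, w=62, h=106)
violated soft preferences: none

1. panel.y = 57  [menu.top = panel.top]
2. panel.h = 106  [menu.h = panel.h]
3. panel.x = 254  [panel.left = menu.right + 12]
4. panel.w = 62  [panel.w = 62]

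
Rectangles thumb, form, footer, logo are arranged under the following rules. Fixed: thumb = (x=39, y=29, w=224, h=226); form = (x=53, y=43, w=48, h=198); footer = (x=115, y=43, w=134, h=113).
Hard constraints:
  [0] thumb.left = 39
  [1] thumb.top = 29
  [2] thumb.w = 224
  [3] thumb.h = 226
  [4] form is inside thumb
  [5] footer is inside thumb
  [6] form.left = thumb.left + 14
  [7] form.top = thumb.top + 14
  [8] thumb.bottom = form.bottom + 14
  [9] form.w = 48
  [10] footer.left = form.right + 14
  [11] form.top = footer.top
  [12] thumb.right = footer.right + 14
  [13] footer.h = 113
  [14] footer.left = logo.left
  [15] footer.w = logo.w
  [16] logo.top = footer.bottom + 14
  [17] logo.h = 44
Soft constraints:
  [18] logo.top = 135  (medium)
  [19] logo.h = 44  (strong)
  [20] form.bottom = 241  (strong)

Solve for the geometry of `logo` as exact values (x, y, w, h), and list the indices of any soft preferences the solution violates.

logo = (x=115, y=170, w=134, h=44)
violated soft preferences: 18

1. logo.x = 115  [footer.left = logo.left]
2. logo.w = 134  [footer.w = logo.w]
3. logo.y = 170  [logo.top = footer.bottom + 14]
4. logo.h = 44  [logo.h = 44]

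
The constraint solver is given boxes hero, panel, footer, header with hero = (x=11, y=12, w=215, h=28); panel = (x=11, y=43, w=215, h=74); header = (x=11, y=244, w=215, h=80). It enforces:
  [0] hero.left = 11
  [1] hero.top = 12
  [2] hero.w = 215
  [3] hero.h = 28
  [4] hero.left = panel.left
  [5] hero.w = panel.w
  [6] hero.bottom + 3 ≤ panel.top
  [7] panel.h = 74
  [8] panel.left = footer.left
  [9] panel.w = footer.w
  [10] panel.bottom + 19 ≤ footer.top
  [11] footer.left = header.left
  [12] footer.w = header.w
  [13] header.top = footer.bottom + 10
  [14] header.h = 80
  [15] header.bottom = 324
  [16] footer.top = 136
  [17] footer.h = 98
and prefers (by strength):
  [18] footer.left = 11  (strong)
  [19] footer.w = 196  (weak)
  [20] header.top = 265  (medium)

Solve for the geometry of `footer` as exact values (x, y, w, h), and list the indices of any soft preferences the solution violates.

1. footer.x = 11  [panel.left = footer.left]
2. footer.w = 215  [panel.w = footer.w]
3. footer.y = 136  [footer.top = 136]
4. footer.h = 98  [footer.h = 98]

footer = (x=11, y=136, w=215, h=98)
violated soft preferences: 19, 20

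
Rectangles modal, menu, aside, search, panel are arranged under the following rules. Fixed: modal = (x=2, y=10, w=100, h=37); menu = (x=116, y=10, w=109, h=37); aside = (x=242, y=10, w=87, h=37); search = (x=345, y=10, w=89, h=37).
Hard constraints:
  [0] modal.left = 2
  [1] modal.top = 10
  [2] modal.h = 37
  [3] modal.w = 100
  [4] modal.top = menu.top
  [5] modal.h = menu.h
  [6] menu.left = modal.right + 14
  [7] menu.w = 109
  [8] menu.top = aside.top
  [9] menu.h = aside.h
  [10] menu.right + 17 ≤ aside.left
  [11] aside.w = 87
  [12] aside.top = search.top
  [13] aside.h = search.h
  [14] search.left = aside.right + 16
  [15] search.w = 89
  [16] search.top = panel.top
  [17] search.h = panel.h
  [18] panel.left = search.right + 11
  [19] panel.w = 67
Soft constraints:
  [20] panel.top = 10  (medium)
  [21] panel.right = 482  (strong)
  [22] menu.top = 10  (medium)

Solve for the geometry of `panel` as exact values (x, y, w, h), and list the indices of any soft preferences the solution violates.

1. panel.y = 10  [search.top = panel.top]
2. panel.h = 37  [search.h = panel.h]
3. panel.x = 445  [panel.left = search.right + 11]
4. panel.w = 67  [panel.w = 67]

panel = (x=445, y=10, w=67, h=37)
violated soft preferences: 21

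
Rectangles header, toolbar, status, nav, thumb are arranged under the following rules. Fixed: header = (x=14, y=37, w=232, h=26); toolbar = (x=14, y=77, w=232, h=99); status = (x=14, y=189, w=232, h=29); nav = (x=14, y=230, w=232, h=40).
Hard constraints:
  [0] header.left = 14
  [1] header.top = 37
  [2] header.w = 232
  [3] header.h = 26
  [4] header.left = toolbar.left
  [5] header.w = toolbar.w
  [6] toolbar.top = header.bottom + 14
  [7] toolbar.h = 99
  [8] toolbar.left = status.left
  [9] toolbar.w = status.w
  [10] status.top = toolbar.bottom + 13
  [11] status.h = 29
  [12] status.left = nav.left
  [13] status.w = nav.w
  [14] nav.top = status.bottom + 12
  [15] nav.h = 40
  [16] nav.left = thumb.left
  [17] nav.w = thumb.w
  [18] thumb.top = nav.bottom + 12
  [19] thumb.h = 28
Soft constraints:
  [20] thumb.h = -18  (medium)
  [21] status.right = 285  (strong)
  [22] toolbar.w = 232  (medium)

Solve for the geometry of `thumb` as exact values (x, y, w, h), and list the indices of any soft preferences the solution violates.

thumb = (x=14, y=282, w=232, h=28)
violated soft preferences: 20, 21

1. thumb.x = 14  [nav.left = thumb.left]
2. thumb.w = 232  [nav.w = thumb.w]
3. thumb.y = 282  [thumb.top = nav.bottom + 12]
4. thumb.h = 28  [thumb.h = 28]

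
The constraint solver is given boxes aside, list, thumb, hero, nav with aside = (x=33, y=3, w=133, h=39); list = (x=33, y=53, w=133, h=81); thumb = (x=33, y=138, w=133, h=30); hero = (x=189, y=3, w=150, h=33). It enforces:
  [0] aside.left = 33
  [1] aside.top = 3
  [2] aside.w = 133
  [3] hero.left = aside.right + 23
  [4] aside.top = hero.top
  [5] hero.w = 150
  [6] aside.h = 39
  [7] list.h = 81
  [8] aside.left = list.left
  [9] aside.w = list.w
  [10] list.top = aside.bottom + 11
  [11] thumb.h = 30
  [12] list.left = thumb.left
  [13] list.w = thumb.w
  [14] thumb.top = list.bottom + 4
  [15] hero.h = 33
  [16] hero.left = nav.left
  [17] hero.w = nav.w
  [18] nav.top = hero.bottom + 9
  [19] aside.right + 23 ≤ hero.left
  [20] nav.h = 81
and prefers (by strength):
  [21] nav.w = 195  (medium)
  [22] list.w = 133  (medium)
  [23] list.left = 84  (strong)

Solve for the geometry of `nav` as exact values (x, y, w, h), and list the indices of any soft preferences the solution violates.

1. nav.x = 189  [hero.left = nav.left]
2. nav.w = 150  [hero.w = nav.w]
3. nav.y = 45  [nav.top = hero.bottom + 9]
4. nav.h = 81  [nav.h = 81]

nav = (x=189, y=45, w=150, h=81)
violated soft preferences: 21, 23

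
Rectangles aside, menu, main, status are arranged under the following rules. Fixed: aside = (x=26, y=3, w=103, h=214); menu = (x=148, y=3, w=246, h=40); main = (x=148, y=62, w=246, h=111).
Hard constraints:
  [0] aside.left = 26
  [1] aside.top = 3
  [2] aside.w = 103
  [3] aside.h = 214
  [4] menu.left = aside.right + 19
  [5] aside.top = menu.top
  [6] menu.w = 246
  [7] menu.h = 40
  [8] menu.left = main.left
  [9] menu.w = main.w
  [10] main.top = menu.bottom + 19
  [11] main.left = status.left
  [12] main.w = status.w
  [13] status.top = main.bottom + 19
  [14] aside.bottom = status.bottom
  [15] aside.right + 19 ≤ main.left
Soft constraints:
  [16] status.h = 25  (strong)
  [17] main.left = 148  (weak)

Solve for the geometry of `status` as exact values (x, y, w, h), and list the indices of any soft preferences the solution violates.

status = (x=148, y=192, w=246, h=25)
violated soft preferences: none

1. status.x = 148  [main.left = status.left]
2. status.w = 246  [main.w = status.w]
3. status.y = 192  [status.top = main.bottom + 19]
4. status.h = 25  [aside.bottom = status.bottom]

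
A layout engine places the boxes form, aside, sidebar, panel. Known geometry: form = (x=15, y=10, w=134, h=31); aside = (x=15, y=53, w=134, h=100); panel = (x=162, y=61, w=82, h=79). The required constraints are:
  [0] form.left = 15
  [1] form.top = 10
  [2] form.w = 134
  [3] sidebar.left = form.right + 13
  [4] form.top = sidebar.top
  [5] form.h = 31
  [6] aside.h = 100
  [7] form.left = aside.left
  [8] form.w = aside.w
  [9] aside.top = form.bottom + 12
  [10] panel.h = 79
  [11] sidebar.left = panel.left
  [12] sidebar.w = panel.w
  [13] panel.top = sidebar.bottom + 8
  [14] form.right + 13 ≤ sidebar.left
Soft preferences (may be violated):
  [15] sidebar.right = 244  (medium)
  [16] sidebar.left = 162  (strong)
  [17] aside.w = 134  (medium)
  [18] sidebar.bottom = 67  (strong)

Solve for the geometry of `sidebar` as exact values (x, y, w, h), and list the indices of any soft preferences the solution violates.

sidebar = (x=162, y=10, w=82, h=43)
violated soft preferences: 18

1. sidebar.x = 162  [sidebar.left = form.right + 13]
2. sidebar.y = 10  [form.top = sidebar.top]
3. sidebar.w = 82  [sidebar.w = panel.w]
4. sidebar.h = 43  [panel.top = sidebar.bottom + 8]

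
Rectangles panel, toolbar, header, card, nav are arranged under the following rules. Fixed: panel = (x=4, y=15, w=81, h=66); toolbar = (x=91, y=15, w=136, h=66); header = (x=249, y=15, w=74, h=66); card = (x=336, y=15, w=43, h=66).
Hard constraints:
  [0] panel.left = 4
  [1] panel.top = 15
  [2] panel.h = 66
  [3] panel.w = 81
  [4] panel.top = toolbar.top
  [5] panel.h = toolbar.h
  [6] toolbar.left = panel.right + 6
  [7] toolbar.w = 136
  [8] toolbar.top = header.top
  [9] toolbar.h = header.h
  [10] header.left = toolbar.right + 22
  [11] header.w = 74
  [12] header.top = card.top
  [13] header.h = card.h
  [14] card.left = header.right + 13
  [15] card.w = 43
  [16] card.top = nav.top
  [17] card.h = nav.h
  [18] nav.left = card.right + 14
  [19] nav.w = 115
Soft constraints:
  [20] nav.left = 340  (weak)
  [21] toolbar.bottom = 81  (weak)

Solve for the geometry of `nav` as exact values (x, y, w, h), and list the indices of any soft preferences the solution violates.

1. nav.y = 15  [card.top = nav.top]
2. nav.h = 66  [card.h = nav.h]
3. nav.x = 393  [nav.left = card.right + 14]
4. nav.w = 115  [nav.w = 115]

nav = (x=393, y=15, w=115, h=66)
violated soft preferences: 20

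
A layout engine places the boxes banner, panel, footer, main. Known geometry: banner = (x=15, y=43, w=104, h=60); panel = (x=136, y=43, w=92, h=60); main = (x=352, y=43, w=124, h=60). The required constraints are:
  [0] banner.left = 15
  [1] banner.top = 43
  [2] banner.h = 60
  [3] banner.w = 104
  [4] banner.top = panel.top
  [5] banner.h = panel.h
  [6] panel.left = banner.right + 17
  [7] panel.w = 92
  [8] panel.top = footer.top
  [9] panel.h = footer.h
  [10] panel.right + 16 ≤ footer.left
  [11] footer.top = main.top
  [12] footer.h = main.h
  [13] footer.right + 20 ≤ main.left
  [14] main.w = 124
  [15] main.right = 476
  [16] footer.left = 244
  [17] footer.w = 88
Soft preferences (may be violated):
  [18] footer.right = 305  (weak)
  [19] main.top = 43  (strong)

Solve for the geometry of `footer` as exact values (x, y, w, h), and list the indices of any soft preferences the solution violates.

footer = (x=244, y=43, w=88, h=60)
violated soft preferences: 18

1. footer.y = 43  [panel.top = footer.top]
2. footer.h = 60  [panel.h = footer.h]
3. footer.x = 244  [footer.left = 244]
4. footer.w = 88  [footer.w = 88]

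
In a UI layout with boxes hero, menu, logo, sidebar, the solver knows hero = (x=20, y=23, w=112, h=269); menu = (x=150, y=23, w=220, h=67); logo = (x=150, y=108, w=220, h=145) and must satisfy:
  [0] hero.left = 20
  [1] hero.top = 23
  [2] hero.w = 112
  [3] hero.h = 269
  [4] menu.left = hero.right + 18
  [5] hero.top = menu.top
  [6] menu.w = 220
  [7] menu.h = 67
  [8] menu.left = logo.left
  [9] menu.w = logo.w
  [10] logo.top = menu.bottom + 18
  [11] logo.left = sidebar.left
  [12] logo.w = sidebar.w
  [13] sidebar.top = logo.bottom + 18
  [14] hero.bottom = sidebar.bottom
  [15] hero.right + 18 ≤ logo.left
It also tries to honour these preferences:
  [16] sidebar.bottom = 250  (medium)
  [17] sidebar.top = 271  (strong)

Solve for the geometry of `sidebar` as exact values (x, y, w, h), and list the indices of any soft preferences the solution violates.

sidebar = (x=150, y=271, w=220, h=21)
violated soft preferences: 16

1. sidebar.x = 150  [logo.left = sidebar.left]
2. sidebar.w = 220  [logo.w = sidebar.w]
3. sidebar.y = 271  [sidebar.top = logo.bottom + 18]
4. sidebar.h = 21  [hero.bottom = sidebar.bottom]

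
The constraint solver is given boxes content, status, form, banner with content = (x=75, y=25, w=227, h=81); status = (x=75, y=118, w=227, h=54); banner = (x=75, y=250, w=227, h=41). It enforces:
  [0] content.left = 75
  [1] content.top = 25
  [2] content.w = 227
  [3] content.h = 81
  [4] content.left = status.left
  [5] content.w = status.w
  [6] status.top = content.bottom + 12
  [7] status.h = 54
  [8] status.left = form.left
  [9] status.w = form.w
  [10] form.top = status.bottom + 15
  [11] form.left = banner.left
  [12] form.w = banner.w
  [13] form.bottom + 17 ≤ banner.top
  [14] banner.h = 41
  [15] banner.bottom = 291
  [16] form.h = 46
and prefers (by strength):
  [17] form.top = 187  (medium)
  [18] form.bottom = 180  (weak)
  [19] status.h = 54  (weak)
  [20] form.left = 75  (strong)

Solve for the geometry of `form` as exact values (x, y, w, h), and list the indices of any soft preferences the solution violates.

form = (x=75, y=187, w=227, h=46)
violated soft preferences: 18

1. form.x = 75  [status.left = form.left]
2. form.w = 227  [status.w = form.w]
3. form.y = 187  [form.top = status.bottom + 15]
4. form.h = 46  [form.h = 46]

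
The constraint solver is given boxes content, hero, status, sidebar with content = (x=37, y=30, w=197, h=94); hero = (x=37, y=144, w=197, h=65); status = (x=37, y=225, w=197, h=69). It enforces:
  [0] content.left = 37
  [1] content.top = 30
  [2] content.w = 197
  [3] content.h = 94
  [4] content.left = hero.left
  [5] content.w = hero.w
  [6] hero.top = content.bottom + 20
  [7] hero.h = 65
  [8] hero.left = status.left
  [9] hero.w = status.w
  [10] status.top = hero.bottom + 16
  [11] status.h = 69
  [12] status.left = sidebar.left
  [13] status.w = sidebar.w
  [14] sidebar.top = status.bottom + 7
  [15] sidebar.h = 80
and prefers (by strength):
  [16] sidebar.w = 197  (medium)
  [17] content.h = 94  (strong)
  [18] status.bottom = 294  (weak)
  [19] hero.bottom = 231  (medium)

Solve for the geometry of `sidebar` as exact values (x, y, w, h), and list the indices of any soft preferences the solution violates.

sidebar = (x=37, y=301, w=197, h=80)
violated soft preferences: 19

1. sidebar.x = 37  [status.left = sidebar.left]
2. sidebar.w = 197  [status.w = sidebar.w]
3. sidebar.y = 301  [sidebar.top = status.bottom + 7]
4. sidebar.h = 80  [sidebar.h = 80]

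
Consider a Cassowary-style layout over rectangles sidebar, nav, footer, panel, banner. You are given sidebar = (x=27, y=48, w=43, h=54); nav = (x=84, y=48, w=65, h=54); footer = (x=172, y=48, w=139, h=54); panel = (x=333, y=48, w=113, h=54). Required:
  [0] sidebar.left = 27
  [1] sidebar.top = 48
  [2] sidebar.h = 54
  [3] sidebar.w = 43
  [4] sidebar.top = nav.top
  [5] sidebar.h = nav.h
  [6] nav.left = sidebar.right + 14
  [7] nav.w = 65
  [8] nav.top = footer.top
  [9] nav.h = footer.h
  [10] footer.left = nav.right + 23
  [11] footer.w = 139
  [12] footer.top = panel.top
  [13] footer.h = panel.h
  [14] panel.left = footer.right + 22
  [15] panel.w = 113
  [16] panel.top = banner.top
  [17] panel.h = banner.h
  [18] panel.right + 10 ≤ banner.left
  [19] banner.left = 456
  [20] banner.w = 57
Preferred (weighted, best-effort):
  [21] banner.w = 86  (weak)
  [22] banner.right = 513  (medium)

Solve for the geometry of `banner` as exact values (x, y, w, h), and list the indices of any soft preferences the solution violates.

banner = (x=456, y=48, w=57, h=54)
violated soft preferences: 21

1. banner.y = 48  [panel.top = banner.top]
2. banner.h = 54  [panel.h = banner.h]
3. banner.x = 456  [banner.left = 456]
4. banner.w = 57  [banner.w = 57]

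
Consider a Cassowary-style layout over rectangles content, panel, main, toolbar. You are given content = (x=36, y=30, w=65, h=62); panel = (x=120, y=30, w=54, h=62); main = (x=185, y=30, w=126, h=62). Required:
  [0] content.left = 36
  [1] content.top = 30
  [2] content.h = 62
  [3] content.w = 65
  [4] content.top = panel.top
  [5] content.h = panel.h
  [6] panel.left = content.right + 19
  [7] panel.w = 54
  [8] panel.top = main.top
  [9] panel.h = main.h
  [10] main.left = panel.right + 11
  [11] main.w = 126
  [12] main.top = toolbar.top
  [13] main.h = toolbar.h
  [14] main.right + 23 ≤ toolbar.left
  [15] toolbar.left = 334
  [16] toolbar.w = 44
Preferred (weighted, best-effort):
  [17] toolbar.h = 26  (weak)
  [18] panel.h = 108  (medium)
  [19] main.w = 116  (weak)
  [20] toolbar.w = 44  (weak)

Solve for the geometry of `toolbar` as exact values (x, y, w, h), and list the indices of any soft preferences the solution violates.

1. toolbar.y = 30  [main.top = toolbar.top]
2. toolbar.h = 62  [main.h = toolbar.h]
3. toolbar.x = 334  [toolbar.left = 334]
4. toolbar.w = 44  [toolbar.w = 44]

toolbar = (x=334, y=30, w=44, h=62)
violated soft preferences: 17, 18, 19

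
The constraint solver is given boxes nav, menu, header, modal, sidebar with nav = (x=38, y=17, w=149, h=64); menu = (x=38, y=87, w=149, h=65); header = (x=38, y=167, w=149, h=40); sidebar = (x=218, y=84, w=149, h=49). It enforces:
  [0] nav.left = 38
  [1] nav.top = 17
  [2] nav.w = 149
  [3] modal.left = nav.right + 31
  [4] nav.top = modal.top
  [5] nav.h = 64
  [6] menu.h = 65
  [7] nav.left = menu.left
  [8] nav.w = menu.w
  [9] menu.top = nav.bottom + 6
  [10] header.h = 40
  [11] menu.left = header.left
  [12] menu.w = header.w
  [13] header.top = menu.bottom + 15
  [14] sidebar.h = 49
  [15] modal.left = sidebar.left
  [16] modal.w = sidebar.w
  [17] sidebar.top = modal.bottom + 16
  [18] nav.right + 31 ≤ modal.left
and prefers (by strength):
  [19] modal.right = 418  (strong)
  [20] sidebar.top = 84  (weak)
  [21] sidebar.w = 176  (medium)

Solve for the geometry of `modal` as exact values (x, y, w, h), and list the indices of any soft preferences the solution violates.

modal = (x=218, y=17, w=149, h=51)
violated soft preferences: 19, 21

1. modal.x = 218  [modal.left = nav.right + 31]
2. modal.y = 17  [nav.top = modal.top]
3. modal.w = 149  [modal.w = sidebar.w]
4. modal.h = 51  [sidebar.top = modal.bottom + 16]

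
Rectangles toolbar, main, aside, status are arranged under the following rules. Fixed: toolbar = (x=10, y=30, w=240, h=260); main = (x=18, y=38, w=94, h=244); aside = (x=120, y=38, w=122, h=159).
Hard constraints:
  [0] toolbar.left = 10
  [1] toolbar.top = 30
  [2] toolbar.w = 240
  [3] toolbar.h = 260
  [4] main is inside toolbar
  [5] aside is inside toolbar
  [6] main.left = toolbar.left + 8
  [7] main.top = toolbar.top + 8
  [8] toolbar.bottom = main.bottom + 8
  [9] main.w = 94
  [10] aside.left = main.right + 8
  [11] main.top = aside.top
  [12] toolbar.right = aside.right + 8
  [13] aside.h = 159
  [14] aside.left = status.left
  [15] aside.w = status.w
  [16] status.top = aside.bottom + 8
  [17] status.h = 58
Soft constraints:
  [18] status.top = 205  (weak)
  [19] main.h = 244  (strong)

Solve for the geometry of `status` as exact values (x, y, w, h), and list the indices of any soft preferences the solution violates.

status = (x=120, y=205, w=122, h=58)
violated soft preferences: none

1. status.x = 120  [aside.left = status.left]
2. status.w = 122  [aside.w = status.w]
3. status.y = 205  [status.top = aside.bottom + 8]
4. status.h = 58  [status.h = 58]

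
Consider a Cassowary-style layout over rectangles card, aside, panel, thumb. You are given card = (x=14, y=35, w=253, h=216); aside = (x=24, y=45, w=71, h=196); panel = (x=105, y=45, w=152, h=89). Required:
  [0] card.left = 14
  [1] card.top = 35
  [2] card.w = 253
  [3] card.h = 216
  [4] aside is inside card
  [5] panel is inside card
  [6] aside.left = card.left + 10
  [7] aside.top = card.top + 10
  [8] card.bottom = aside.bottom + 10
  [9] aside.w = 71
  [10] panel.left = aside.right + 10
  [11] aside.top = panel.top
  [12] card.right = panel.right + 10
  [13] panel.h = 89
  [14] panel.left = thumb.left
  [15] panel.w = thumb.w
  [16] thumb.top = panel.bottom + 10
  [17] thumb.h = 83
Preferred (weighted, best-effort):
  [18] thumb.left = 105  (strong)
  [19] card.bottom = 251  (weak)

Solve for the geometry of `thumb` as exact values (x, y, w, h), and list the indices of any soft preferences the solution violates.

thumb = (x=105, y=144, w=152, h=83)
violated soft preferences: none

1. thumb.x = 105  [panel.left = thumb.left]
2. thumb.w = 152  [panel.w = thumb.w]
3. thumb.y = 144  [thumb.top = panel.bottom + 10]
4. thumb.h = 83  [thumb.h = 83]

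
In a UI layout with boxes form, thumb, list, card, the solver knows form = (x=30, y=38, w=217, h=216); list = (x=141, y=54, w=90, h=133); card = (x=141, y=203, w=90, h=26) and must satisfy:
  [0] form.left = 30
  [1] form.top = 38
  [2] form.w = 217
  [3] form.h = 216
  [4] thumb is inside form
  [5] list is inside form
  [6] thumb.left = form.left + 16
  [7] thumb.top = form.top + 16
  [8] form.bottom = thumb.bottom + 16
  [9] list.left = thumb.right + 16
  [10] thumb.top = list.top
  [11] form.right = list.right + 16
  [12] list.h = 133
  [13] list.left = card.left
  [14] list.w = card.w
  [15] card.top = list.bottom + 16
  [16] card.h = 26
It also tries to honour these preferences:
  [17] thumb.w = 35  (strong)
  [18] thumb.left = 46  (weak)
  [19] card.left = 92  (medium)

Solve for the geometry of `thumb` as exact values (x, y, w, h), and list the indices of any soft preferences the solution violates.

thumb = (x=46, y=54, w=79, h=184)
violated soft preferences: 17, 19

1. thumb.x = 46  [thumb.left = form.left + 16]
2. thumb.y = 54  [thumb.top = form.top + 16]
3. thumb.h = 184  [form.bottom = thumb.bottom + 16]
4. thumb.w = 79  [list.left = thumb.right + 16]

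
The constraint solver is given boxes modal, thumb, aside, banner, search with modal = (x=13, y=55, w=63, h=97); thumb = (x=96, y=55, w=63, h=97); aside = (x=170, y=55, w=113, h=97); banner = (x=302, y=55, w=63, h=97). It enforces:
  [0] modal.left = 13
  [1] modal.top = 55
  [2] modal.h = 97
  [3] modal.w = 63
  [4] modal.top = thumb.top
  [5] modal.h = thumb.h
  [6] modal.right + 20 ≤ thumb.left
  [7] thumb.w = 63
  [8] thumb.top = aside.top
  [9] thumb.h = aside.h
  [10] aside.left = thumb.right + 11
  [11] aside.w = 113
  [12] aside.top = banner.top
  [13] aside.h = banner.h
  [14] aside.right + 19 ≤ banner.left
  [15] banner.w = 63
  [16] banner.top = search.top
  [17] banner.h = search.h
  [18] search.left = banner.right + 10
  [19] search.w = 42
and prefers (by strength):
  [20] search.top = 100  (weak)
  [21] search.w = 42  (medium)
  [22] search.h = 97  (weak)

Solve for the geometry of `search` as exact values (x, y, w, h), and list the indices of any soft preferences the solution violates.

1. search.y = 55  [banner.top = search.top]
2. search.h = 97  [banner.h = search.h]
3. search.x = 375  [search.left = banner.right + 10]
4. search.w = 42  [search.w = 42]

search = (x=375, y=55, w=42, h=97)
violated soft preferences: 20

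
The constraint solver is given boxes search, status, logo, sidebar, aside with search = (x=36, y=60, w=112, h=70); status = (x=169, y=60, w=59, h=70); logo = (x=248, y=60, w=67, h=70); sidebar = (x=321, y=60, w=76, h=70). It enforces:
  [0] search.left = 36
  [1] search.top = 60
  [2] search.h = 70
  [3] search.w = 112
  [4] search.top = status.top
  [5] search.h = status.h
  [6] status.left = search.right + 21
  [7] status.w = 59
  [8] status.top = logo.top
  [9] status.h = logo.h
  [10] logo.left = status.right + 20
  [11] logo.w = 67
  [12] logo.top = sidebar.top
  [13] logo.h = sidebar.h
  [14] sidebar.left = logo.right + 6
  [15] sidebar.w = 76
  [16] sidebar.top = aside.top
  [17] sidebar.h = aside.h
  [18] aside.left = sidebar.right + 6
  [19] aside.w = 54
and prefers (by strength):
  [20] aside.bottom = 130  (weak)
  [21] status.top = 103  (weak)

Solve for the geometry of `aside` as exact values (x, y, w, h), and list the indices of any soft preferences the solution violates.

1. aside.y = 60  [sidebar.top = aside.top]
2. aside.h = 70  [sidebar.h = aside.h]
3. aside.x = 403  [aside.left = sidebar.right + 6]
4. aside.w = 54  [aside.w = 54]

aside = (x=403, y=60, w=54, h=70)
violated soft preferences: 21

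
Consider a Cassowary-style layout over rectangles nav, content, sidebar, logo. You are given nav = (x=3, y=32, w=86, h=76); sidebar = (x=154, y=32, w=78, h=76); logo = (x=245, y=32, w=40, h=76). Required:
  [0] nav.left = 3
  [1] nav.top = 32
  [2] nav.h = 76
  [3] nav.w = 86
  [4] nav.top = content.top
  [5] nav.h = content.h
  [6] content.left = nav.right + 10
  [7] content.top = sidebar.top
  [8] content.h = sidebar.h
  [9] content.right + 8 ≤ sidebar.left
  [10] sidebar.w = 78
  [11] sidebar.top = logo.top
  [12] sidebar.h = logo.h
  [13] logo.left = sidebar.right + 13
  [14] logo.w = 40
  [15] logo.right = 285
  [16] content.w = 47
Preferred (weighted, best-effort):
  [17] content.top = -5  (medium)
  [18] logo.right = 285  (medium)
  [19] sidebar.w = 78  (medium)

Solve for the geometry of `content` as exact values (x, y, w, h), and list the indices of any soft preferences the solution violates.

content = (x=99, y=32, w=47, h=76)
violated soft preferences: 17

1. content.y = 32  [nav.top = content.top]
2. content.h = 76  [nav.h = content.h]
3. content.x = 99  [content.left = nav.right + 10]
4. content.w = 47  [content.w = 47]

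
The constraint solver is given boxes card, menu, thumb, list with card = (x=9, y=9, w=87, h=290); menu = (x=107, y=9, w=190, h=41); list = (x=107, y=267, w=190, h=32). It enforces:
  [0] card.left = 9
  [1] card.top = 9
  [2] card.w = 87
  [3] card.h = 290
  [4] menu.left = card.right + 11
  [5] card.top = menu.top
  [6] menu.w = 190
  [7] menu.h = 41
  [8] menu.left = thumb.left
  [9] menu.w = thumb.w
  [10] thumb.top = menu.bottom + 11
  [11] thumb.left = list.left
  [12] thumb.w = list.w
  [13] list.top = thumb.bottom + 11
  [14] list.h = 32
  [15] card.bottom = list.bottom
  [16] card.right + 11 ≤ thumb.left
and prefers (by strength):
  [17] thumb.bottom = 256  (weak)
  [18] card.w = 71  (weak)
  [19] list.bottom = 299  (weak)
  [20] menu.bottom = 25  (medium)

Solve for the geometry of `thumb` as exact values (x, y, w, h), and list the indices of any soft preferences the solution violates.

1. thumb.x = 107  [menu.left = thumb.left]
2. thumb.w = 190  [menu.w = thumb.w]
3. thumb.y = 61  [thumb.top = menu.bottom + 11]
4. thumb.h = 195  [list.top = thumb.bottom + 11]

thumb = (x=107, y=61, w=190, h=195)
violated soft preferences: 18, 20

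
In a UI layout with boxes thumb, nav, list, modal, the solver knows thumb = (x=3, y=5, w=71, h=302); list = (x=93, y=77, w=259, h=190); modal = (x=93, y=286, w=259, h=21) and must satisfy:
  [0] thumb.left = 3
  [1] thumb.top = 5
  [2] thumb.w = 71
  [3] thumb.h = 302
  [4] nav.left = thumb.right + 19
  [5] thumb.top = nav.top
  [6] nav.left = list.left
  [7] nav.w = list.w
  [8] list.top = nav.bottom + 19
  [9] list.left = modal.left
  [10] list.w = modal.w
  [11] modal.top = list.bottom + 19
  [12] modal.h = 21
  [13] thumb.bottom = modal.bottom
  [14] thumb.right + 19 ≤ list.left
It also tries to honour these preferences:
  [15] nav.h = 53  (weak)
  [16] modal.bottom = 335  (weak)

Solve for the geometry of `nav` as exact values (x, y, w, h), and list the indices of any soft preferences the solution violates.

1. nav.x = 93  [nav.left = thumb.right + 19]
2. nav.y = 5  [thumb.top = nav.top]
3. nav.w = 259  [nav.w = list.w]
4. nav.h = 53  [list.top = nav.bottom + 19]

nav = (x=93, y=5, w=259, h=53)
violated soft preferences: 16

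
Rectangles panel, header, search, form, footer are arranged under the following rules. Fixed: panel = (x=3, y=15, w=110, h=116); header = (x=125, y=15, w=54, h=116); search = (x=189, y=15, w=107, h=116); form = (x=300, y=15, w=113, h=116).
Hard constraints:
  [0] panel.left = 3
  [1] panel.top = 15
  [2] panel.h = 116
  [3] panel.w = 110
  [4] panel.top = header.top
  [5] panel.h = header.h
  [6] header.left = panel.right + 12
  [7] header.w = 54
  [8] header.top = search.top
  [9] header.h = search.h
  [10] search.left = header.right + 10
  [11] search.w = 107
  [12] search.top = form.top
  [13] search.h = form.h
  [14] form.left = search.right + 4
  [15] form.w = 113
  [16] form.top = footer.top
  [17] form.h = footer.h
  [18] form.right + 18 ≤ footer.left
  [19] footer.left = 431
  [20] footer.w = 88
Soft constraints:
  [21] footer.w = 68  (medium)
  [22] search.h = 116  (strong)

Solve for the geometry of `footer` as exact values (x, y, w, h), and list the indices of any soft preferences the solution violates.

1. footer.y = 15  [form.top = footer.top]
2. footer.h = 116  [form.h = footer.h]
3. footer.x = 431  [footer.left = 431]
4. footer.w = 88  [footer.w = 88]

footer = (x=431, y=15, w=88, h=116)
violated soft preferences: 21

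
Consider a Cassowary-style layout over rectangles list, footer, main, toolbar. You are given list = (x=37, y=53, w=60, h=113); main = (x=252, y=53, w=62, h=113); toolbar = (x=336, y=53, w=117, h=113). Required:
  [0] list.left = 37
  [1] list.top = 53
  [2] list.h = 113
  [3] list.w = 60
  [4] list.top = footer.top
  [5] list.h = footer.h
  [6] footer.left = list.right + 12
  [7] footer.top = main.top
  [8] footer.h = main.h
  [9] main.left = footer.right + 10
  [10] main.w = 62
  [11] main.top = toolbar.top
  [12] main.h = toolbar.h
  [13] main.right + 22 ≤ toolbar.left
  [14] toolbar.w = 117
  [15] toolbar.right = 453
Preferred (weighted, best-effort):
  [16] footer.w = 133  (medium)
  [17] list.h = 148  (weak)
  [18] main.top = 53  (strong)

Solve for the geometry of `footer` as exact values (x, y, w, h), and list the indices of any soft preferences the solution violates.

footer = (x=109, y=53, w=133, h=113)
violated soft preferences: 17

1. footer.y = 53  [list.top = footer.top]
2. footer.h = 113  [list.h = footer.h]
3. footer.x = 109  [footer.left = list.right + 12]
4. footer.w = 133  [main.left = footer.right + 10]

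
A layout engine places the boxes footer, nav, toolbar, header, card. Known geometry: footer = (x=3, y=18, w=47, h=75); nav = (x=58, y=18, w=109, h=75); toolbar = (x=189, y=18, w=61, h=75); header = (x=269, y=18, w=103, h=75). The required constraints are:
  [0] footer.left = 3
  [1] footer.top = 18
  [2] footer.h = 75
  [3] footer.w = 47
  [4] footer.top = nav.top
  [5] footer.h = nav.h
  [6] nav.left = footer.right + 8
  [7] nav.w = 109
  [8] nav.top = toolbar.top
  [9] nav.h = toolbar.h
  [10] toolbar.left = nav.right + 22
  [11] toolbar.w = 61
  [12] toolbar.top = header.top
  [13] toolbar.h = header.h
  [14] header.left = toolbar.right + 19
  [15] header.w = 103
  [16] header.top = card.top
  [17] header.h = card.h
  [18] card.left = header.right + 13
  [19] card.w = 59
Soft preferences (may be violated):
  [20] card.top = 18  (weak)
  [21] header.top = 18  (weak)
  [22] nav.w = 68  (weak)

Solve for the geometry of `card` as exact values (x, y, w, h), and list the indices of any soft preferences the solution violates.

1. card.y = 18  [header.top = card.top]
2. card.h = 75  [header.h = card.h]
3. card.x = 385  [card.left = header.right + 13]
4. card.w = 59  [card.w = 59]

card = (x=385, y=18, w=59, h=75)
violated soft preferences: 22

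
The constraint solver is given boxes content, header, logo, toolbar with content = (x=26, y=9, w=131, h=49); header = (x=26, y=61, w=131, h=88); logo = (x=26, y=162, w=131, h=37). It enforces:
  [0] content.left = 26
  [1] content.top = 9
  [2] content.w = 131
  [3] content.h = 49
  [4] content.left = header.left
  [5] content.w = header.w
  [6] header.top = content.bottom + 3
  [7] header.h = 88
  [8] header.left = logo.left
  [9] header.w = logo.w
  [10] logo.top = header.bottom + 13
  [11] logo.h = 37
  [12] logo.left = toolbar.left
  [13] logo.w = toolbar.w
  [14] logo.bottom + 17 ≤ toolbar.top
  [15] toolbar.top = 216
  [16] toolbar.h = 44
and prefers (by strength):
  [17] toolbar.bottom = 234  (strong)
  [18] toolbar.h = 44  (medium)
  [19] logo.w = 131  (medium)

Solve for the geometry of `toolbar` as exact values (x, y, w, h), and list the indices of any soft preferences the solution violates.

toolbar = (x=26, y=216, w=131, h=44)
violated soft preferences: 17

1. toolbar.x = 26  [logo.left = toolbar.left]
2. toolbar.w = 131  [logo.w = toolbar.w]
3. toolbar.y = 216  [toolbar.top = 216]
4. toolbar.h = 44  [toolbar.h = 44]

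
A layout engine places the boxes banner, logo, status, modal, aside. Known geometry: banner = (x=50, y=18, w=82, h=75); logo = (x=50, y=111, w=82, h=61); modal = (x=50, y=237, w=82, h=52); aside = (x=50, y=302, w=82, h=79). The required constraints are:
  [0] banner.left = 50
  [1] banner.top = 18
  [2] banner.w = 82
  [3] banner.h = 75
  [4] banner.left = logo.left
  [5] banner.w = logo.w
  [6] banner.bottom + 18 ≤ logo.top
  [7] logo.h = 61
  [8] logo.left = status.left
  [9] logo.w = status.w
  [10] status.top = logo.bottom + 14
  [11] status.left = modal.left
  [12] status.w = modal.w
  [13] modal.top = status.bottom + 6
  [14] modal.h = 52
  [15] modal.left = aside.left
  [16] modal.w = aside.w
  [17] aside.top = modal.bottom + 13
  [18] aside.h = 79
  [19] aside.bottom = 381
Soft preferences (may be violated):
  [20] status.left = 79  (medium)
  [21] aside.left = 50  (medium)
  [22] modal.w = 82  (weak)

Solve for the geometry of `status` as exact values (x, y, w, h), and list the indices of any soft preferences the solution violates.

status = (x=50, y=186, w=82, h=45)
violated soft preferences: 20

1. status.x = 50  [logo.left = status.left]
2. status.w = 82  [logo.w = status.w]
3. status.y = 186  [status.top = logo.bottom + 14]
4. status.h = 45  [modal.top = status.bottom + 6]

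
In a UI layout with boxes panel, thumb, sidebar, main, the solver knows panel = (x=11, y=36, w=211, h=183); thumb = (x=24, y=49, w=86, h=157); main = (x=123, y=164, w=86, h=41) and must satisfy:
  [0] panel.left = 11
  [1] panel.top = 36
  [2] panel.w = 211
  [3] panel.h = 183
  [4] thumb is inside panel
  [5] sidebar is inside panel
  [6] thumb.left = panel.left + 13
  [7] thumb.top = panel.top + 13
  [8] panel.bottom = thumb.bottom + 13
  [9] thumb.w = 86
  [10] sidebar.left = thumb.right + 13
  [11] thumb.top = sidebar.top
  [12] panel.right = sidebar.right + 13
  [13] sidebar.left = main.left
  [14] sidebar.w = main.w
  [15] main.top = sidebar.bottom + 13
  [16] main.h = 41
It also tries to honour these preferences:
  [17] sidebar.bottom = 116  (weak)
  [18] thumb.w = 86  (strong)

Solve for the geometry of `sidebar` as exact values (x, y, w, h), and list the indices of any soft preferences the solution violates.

1. sidebar.x = 123  [sidebar.left = thumb.right + 13]
2. sidebar.y = 49  [thumb.top = sidebar.top]
3. sidebar.w = 86  [panel.right = sidebar.right + 13]
4. sidebar.h = 102  [main.top = sidebar.bottom + 13]

sidebar = (x=123, y=49, w=86, h=102)
violated soft preferences: 17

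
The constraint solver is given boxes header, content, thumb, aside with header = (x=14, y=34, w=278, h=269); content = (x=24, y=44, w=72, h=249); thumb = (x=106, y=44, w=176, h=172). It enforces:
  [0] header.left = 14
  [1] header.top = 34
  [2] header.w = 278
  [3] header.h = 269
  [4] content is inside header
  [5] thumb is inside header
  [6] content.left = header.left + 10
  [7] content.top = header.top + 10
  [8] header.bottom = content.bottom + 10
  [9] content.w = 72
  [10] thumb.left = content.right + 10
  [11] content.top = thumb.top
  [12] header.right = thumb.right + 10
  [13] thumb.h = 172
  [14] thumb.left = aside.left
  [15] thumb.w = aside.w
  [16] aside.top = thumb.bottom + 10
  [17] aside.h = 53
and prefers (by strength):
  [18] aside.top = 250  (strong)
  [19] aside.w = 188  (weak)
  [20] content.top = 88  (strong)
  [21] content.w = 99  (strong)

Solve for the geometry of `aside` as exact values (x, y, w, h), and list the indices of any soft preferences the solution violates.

aside = (x=106, y=226, w=176, h=53)
violated soft preferences: 18, 19, 20, 21

1. aside.x = 106  [thumb.left = aside.left]
2. aside.w = 176  [thumb.w = aside.w]
3. aside.y = 226  [aside.top = thumb.bottom + 10]
4. aside.h = 53  [aside.h = 53]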